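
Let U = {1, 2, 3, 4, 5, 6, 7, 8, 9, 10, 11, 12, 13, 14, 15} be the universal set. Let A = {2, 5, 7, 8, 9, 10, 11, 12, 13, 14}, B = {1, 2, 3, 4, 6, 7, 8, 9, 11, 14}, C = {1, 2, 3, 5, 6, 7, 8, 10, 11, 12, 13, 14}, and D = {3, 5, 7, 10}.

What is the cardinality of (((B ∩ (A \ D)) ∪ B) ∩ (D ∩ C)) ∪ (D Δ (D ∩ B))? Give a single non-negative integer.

4

A \ D = {2, 8, 9, 11, 12, 13, 14}
B ∩ (A \ D) = {2, 8, 9, 11, 14}
(B ∩ (A \ D)) ∪ B = {1, 2, 3, 4, 6, 7, 8, 9, 11, 14}
D ∩ C = {3, 5, 7, 10}
((B ∩ (A \ D)) ∪ B) ∩ (D ∩ C) = {3, 7}
D ∩ B = {3, 7}
D Δ (D ∩ B) = {5, 10}
(((B ∩ (A \ D)) ∪ B) ∩ (D ∩ C)) ∪ (D Δ (D ∩ B)) = {3, 5, 7, 10}
|(((B ∩ (A \ D)) ∪ B) ∩ (D ∩ C)) ∪ (D Δ (D ∩ B))| = 4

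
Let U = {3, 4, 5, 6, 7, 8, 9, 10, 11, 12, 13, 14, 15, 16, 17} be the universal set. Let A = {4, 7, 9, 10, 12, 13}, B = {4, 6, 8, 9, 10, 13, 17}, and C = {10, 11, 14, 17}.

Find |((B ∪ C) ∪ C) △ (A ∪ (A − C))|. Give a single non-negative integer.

7

B ∪ C = {4, 6, 8, 9, 10, 11, 13, 14, 17}
(B ∪ C) ∪ C = {4, 6, 8, 9, 10, 11, 13, 14, 17}
A − C = {4, 7, 9, 12, 13}
A ∪ (A − C) = {4, 7, 9, 10, 12, 13}
((B ∪ C) ∪ C) △ (A ∪ (A − C)) = {6, 7, 8, 11, 12, 14, 17}
|((B ∪ C) ∪ C) △ (A ∪ (A − C))| = 7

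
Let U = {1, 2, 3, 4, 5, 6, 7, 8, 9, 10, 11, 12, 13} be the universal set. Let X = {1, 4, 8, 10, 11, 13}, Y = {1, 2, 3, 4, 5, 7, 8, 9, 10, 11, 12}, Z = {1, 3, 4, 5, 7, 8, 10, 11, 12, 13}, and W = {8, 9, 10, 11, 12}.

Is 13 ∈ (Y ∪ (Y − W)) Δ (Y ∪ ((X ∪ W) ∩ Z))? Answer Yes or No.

Yes

13 ∉ Y and 13 ∉ W, so 13 ∉ Y − W
13 ∉ Y and 13 ∉ (Y − W), so 13 ∉ Y ∪ (Y − W)
13 ∈ X and 13 ∉ W, so 13 ∈ X ∪ W
13 ∈ (X ∪ W) and 13 ∈ Z, so 13 ∈ (X ∪ W) ∩ Z
13 ∉ Y and 13 ∈ ((X ∪ W) ∩ Z), so 13 ∈ Y ∪ ((X ∪ W) ∩ Z)
13 ∉ (Y ∪ (Y − W)) and 13 ∈ (Y ∪ ((X ∪ W) ∩ Z)), so 13 ∈ (Y ∪ (Y − W)) Δ (Y ∪ ((X ∪ W) ∩ Z))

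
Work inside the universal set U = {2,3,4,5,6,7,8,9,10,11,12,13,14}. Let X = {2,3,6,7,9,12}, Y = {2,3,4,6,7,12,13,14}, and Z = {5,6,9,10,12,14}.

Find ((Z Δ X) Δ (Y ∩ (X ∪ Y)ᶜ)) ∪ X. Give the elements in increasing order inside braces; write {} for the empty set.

Z Δ X = {2,3,5,7,10,14}
X ∪ Y = {2,3,4,6,7,9,12,13,14}
(X ∪ Y)ᶜ = {5,8,10,11}
Y ∩ (X ∪ Y)ᶜ = {}
(Z Δ X) Δ (Y ∩ (X ∪ Y)ᶜ) = {2,3,5,7,10,14}
((Z Δ X) Δ (Y ∩ (X ∪ Y)ᶜ)) ∪ X = {2,3,5,6,7,9,10,12,14}

{2,3,5,6,7,9,10,12,14}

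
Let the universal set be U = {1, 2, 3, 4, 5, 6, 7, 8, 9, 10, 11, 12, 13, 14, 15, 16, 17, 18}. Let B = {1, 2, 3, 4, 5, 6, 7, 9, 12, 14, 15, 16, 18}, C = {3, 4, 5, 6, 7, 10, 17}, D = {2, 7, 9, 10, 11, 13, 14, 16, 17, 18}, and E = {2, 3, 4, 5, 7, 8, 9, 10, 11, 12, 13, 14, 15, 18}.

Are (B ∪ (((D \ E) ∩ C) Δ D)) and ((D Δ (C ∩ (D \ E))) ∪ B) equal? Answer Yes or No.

D \ E = {16, 17}
(D \ E) ∩ C = {17}
((D \ E) ∩ C) Δ D = {2, 7, 9, 10, 11, 13, 14, 16, 18}
B ∪ (((D \ E) ∩ C) Δ D) = {1, 2, 3, 4, 5, 6, 7, 9, 10, 11, 12, 13, 14, 15, 16, 18}
C ∩ (D \ E) = {17}
D Δ (C ∩ (D \ E)) = {2, 7, 9, 10, 11, 13, 14, 16, 18}
(D Δ (C ∩ (D \ E))) ∪ B = {1, 2, 3, 4, 5, 6, 7, 9, 10, 11, 12, 13, 14, 15, 16, 18}
Both equal {1, 2, 3, 4, 5, 6, 7, 9, 10, 11, 12, 13, 14, 15, 16, 18}, so B ∪ (((D \ E) ∩ C) Δ D) = (D Δ (C ∩ (D \ E))) ∪ B.

Yes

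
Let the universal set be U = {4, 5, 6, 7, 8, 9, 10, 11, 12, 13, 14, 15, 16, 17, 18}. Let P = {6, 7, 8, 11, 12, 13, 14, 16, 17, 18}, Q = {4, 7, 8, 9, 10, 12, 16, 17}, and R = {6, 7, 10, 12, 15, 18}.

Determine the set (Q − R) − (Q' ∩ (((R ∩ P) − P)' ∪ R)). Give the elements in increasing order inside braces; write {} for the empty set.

{4, 8, 9, 16, 17}

Q − R = {4, 8, 9, 16, 17}
Q' = {5, 6, 11, 13, 14, 15, 18}
R ∩ P = {6, 7, 12, 18}
(R ∩ P) − P = {}
((R ∩ P) − P)' = {4, 5, 6, 7, 8, 9, 10, 11, 12, 13, 14, 15, 16, 17, 18}
((R ∩ P) − P)' ∪ R = {4, 5, 6, 7, 8, 9, 10, 11, 12, 13, 14, 15, 16, 17, 18}
Q' ∩ (((R ∩ P) − P)' ∪ R) = {5, 6, 11, 13, 14, 15, 18}
(Q − R) − (Q' ∩ (((R ∩ P) − P)' ∪ R)) = {4, 8, 9, 16, 17}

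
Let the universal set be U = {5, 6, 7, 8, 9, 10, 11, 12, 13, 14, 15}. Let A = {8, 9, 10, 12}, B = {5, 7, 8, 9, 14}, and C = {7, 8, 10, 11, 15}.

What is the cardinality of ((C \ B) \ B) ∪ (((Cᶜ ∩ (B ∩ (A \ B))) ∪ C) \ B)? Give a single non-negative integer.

3

C \ B = {10, 11, 15}
(C \ B) \ B = {10, 11, 15}
Cᶜ = {5, 6, 9, 12, 13, 14}
A \ B = {10, 12}
B ∩ (A \ B) = {}
Cᶜ ∩ (B ∩ (A \ B)) = {}
(Cᶜ ∩ (B ∩ (A \ B))) ∪ C = {7, 8, 10, 11, 15}
((Cᶜ ∩ (B ∩ (A \ B))) ∪ C) \ B = {10, 11, 15}
((C \ B) \ B) ∪ (((Cᶜ ∩ (B ∩ (A \ B))) ∪ C) \ B) = {10, 11, 15}
|((C \ B) \ B) ∪ (((Cᶜ ∩ (B ∩ (A \ B))) ∪ C) \ B)| = 3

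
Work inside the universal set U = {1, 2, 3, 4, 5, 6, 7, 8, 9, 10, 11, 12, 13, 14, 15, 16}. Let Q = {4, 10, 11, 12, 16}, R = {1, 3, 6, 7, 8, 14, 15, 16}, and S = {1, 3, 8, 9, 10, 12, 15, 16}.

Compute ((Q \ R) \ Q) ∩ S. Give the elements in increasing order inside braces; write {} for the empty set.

{}

Q \ R = {4, 10, 11, 12}
(Q \ R) \ Q = {}
((Q \ R) \ Q) ∩ S = {}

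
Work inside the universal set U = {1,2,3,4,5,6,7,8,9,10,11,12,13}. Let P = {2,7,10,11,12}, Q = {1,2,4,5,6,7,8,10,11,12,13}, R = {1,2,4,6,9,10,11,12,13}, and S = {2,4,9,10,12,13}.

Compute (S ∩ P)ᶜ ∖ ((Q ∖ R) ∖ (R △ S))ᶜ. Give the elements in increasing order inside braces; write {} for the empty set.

S ∩ P = {2,10,12}
(S ∩ P)ᶜ = {1,3,4,5,6,7,8,9,11,13}
Q ∖ R = {5,7,8}
R △ S = {1,6,11}
(Q ∖ R) ∖ (R △ S) = {5,7,8}
((Q ∖ R) ∖ (R △ S))ᶜ = {1,2,3,4,6,9,10,11,12,13}
(S ∩ P)ᶜ ∖ ((Q ∖ R) ∖ (R △ S))ᶜ = {5,7,8}

{5,7,8}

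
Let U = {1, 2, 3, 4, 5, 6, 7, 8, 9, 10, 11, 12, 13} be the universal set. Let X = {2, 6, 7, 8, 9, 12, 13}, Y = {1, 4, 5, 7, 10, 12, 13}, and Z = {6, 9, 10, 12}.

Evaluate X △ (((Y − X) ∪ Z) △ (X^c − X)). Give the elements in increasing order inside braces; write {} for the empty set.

Y − X = {1, 4, 5, 10}
(Y − X) ∪ Z = {1, 4, 5, 6, 9, 10, 12}
X^c = {1, 3, 4, 5, 10, 11}
X^c − X = {1, 3, 4, 5, 10, 11}
((Y − X) ∪ Z) △ (X^c − X) = {3, 6, 9, 11, 12}
X △ (((Y − X) ∪ Z) △ (X^c − X)) = {2, 3, 7, 8, 11, 13}

{2, 3, 7, 8, 11, 13}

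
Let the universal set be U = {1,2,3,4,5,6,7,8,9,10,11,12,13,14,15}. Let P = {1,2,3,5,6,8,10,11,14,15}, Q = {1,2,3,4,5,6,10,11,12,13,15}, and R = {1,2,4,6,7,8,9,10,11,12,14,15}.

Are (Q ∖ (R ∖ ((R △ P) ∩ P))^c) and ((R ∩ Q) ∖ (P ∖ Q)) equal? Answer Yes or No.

Yes

R △ P = {3,4,5,7,9,12}
(R △ P) ∩ P = {3,5}
R ∖ ((R △ P) ∩ P) = {1,2,4,6,7,8,9,10,11,12,14,15}
(R ∖ ((R △ P) ∩ P))^c = {3,5,13}
Q ∖ (R ∖ ((R △ P) ∩ P))^c = {1,2,4,6,10,11,12,15}
R ∩ Q = {1,2,4,6,10,11,12,15}
P ∖ Q = {8,14}
(R ∩ Q) ∖ (P ∖ Q) = {1,2,4,6,10,11,12,15}
Both equal {1,2,4,6,10,11,12,15}, so Q ∖ (R ∖ ((R △ P) ∩ P))^c = (R ∩ Q) ∖ (P ∖ Q).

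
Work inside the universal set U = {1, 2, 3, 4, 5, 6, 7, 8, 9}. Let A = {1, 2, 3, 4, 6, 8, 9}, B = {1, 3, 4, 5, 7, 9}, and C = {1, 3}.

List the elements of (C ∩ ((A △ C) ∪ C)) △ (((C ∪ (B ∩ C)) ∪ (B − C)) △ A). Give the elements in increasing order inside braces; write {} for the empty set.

{1, 2, 3, 5, 6, 7, 8}

A △ C = {2, 4, 6, 8, 9}
(A △ C) ∪ C = {1, 2, 3, 4, 6, 8, 9}
C ∩ ((A △ C) ∪ C) = {1, 3}
B ∩ C = {1, 3}
C ∪ (B ∩ C) = {1, 3}
B − C = {4, 5, 7, 9}
(C ∪ (B ∩ C)) ∪ (B − C) = {1, 3, 4, 5, 7, 9}
((C ∪ (B ∩ C)) ∪ (B − C)) △ A = {2, 5, 6, 7, 8}
(C ∩ ((A △ C) ∪ C)) △ (((C ∪ (B ∩ C)) ∪ (B − C)) △ A) = {1, 2, 3, 5, 6, 7, 8}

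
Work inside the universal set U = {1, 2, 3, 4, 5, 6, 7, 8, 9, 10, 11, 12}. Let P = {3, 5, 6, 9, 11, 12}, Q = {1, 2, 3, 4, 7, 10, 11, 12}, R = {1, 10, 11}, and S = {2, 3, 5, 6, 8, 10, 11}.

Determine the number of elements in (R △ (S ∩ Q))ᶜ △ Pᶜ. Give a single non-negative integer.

7

S ∩ Q = {2, 3, 10, 11}
R △ (S ∩ Q) = {1, 2, 3}
(R △ (S ∩ Q))ᶜ = {4, 5, 6, 7, 8, 9, 10, 11, 12}
Pᶜ = {1, 2, 4, 7, 8, 10}
(R △ (S ∩ Q))ᶜ △ Pᶜ = {1, 2, 5, 6, 9, 11, 12}
|(R △ (S ∩ Q))ᶜ △ Pᶜ| = 7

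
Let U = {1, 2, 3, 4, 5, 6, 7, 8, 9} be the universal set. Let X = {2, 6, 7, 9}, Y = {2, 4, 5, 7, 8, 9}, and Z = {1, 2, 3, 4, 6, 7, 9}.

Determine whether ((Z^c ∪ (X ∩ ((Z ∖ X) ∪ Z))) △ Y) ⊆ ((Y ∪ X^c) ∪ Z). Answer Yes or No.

Yes

Z^c = {5, 8}
Z ∖ X = {1, 3, 4}
(Z ∖ X) ∪ Z = {1, 2, 3, 4, 6, 7, 9}
X ∩ ((Z ∖ X) ∪ Z) = {2, 6, 7, 9}
Z^c ∪ (X ∩ ((Z ∖ X) ∪ Z)) = {2, 5, 6, 7, 8, 9}
(Z^c ∪ (X ∩ ((Z ∖ X) ∪ Z))) △ Y = {4, 6}
X^c = {1, 3, 4, 5, 8}
Y ∪ X^c = {1, 2, 3, 4, 5, 7, 8, 9}
(Y ∪ X^c) ∪ Z = {1, 2, 3, 4, 5, 6, 7, 8, 9}
Every element of {4, 6} is in {1, 2, 3, 4, 5, 6, 7, 8, 9}, so (Z^c ∪ (X ∩ ((Z ∖ X) ∪ Z))) △ Y ⊆ (Y ∪ X^c) ∪ Z.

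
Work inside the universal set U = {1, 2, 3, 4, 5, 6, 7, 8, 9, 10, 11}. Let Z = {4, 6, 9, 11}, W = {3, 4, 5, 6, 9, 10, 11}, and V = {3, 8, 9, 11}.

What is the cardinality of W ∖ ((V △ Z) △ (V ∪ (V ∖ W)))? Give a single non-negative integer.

3

V △ Z = {3, 4, 6, 8}
V ∖ W = {8}
V ∪ (V ∖ W) = {3, 8, 9, 11}
(V △ Z) △ (V ∪ (V ∖ W)) = {4, 6, 9, 11}
W ∖ ((V △ Z) △ (V ∪ (V ∖ W))) = {3, 5, 10}
|W ∖ ((V △ Z) △ (V ∪ (V ∖ W)))| = 3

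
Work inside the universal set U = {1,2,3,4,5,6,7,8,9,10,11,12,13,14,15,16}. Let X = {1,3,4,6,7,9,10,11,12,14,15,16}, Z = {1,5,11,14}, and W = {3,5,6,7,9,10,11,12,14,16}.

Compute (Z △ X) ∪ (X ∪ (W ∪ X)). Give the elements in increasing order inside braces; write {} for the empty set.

{1,3,4,5,6,7,9,10,11,12,14,15,16}

Z △ X = {3,4,5,6,7,9,10,12,15,16}
W ∪ X = {1,3,4,5,6,7,9,10,11,12,14,15,16}
X ∪ (W ∪ X) = {1,3,4,5,6,7,9,10,11,12,14,15,16}
(Z △ X) ∪ (X ∪ (W ∪ X)) = {1,3,4,5,6,7,9,10,11,12,14,15,16}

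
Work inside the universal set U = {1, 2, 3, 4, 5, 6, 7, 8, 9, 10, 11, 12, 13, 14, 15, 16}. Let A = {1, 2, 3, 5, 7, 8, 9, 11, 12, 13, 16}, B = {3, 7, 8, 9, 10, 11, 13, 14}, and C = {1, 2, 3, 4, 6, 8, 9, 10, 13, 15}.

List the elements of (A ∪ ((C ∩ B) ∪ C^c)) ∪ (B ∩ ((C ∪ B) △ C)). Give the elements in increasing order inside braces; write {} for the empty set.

C ∩ B = {3, 8, 9, 10, 13}
C^c = {5, 7, 11, 12, 14, 16}
(C ∩ B) ∪ C^c = {3, 5, 7, 8, 9, 10, 11, 12, 13, 14, 16}
A ∪ ((C ∩ B) ∪ C^c) = {1, 2, 3, 5, 7, 8, 9, 10, 11, 12, 13, 14, 16}
C ∪ B = {1, 2, 3, 4, 6, 7, 8, 9, 10, 11, 13, 14, 15}
(C ∪ B) △ C = {7, 11, 14}
B ∩ ((C ∪ B) △ C) = {7, 11, 14}
(A ∪ ((C ∩ B) ∪ C^c)) ∪ (B ∩ ((C ∪ B) △ C)) = {1, 2, 3, 5, 7, 8, 9, 10, 11, 12, 13, 14, 16}

{1, 2, 3, 5, 7, 8, 9, 10, 11, 12, 13, 14, 16}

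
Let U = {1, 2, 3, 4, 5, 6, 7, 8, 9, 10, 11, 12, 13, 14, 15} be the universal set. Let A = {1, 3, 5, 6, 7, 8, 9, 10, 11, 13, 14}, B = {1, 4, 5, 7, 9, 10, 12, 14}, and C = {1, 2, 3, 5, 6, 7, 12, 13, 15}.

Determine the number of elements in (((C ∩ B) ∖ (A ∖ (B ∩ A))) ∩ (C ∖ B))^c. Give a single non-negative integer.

15

C ∩ B = {1, 5, 7, 12}
B ∩ A = {1, 5, 7, 9, 10, 14}
A ∖ (B ∩ A) = {3, 6, 8, 11, 13}
(C ∩ B) ∖ (A ∖ (B ∩ A)) = {1, 5, 7, 12}
C ∖ B = {2, 3, 6, 13, 15}
((C ∩ B) ∖ (A ∖ (B ∩ A))) ∩ (C ∖ B) = {}
(((C ∩ B) ∖ (A ∖ (B ∩ A))) ∩ (C ∖ B))^c = {1, 2, 3, 4, 5, 6, 7, 8, 9, 10, 11, 12, 13, 14, 15}
|(((C ∩ B) ∖ (A ∖ (B ∩ A))) ∩ (C ∖ B))^c| = 15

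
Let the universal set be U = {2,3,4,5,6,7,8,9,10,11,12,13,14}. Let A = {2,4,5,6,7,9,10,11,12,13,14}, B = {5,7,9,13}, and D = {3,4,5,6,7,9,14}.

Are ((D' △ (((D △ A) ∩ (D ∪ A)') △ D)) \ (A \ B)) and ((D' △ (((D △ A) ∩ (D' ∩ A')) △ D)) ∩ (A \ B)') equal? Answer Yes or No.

D' = {2,8,10,11,12,13}
D △ A = {2,3,10,11,12,13}
D ∪ A = {2,3,4,5,6,7,9,10,11,12,13,14}
(D ∪ A)' = {8}
(D △ A) ∩ (D ∪ A)' = {}
((D △ A) ∩ (D ∪ A)') △ D = {3,4,5,6,7,9,14}
D' △ (((D △ A) ∩ (D ∪ A)') △ D) = {2,3,4,5,6,7,8,9,10,11,12,13,14}
A \ B = {2,4,6,10,11,12,14}
(D' △ (((D △ A) ∩ (D ∪ A)') △ D)) \ (A \ B) = {3,5,7,8,9,13}
A' = {3,8}
D' ∩ A' = {8}
(D △ A) ∩ (D' ∩ A') = {}
((D △ A) ∩ (D' ∩ A')) △ D = {3,4,5,6,7,9,14}
D' △ (((D △ A) ∩ (D' ∩ A')) △ D) = {2,3,4,5,6,7,8,9,10,11,12,13,14}
(A \ B)' = {3,5,7,8,9,13}
(D' △ (((D △ A) ∩ (D' ∩ A')) △ D)) ∩ (A \ B)' = {3,5,7,8,9,13}
Both equal {3,5,7,8,9,13}, so (D' △ (((D △ A) ∩ (D ∪ A)') △ D)) \ (A \ B) = (D' △ (((D △ A) ∩ (D' ∩ A')) △ D)) ∩ (A \ B)'.

Yes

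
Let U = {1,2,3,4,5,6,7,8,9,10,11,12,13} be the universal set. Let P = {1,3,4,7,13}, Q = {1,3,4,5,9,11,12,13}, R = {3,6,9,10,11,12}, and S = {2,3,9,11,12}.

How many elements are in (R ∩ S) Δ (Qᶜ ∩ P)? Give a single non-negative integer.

5

R ∩ S = {3,9,11,12}
Qᶜ = {2,6,7,8,10}
Qᶜ ∩ P = {7}
(R ∩ S) Δ (Qᶜ ∩ P) = {3,7,9,11,12}
|(R ∩ S) Δ (Qᶜ ∩ P)| = 5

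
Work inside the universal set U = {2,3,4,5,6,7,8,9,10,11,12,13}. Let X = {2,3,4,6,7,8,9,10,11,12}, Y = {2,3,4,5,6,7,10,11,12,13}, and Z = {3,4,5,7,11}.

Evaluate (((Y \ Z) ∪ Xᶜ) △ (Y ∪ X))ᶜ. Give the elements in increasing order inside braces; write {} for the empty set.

{2,5,6,10,12,13}

Y \ Z = {2,6,10,12,13}
Xᶜ = {5,13}
(Y \ Z) ∪ Xᶜ = {2,5,6,10,12,13}
Y ∪ X = {2,3,4,5,6,7,8,9,10,11,12,13}
((Y \ Z) ∪ Xᶜ) △ (Y ∪ X) = {3,4,7,8,9,11}
(((Y \ Z) ∪ Xᶜ) △ (Y ∪ X))ᶜ = {2,5,6,10,12,13}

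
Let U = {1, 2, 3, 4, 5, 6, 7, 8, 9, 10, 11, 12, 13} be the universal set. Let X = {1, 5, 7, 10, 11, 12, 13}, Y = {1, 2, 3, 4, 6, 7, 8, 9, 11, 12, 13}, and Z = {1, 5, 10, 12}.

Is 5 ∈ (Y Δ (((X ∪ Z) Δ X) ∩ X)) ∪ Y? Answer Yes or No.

No

5 ∈ X and 5 ∈ Z, so 5 ∈ X ∪ Z
5 ∈ (X ∪ Z) and 5 ∈ X, so 5 ∉ (X ∪ Z) Δ X
5 ∉ ((X ∪ Z) Δ X) and 5 ∈ X, so 5 ∉ ((X ∪ Z) Δ X) ∩ X
5 ∉ Y and 5 ∉ (((X ∪ Z) Δ X) ∩ X), so 5 ∉ Y Δ (((X ∪ Z) Δ X) ∩ X)
5 ∉ (Y Δ (((X ∪ Z) Δ X) ∩ X)) and 5 ∉ Y, so 5 ∉ (Y Δ (((X ∪ Z) Δ X) ∩ X)) ∪ Y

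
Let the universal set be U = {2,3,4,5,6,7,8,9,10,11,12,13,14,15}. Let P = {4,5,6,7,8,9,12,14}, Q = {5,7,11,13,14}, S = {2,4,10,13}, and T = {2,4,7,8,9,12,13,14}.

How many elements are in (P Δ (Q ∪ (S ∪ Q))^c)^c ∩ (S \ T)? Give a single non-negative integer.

S ∪ Q = {2,4,5,7,10,11,13,14}
Q ∪ (S ∪ Q) = {2,4,5,7,10,11,13,14}
(Q ∪ (S ∪ Q))^c = {3,6,8,9,12,15}
P Δ (Q ∪ (S ∪ Q))^c = {3,4,5,7,14,15}
(P Δ (Q ∪ (S ∪ Q))^c)^c = {2,6,8,9,10,11,12,13}
S \ T = {10}
(P Δ (Q ∪ (S ∪ Q))^c)^c ∩ (S \ T) = {10}
|(P Δ (Q ∪ (S ∪ Q))^c)^c ∩ (S \ T)| = 1

1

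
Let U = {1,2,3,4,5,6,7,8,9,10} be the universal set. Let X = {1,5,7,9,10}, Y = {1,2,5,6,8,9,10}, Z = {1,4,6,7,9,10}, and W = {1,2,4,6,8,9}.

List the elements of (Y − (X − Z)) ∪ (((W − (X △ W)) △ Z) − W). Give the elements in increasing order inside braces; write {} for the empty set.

{1,2,6,7,8,9,10}

X − Z = {5}
Y − (X − Z) = {1,2,6,8,9,10}
X △ W = {2,4,5,6,7,8,10}
W − (X △ W) = {1,9}
(W − (X △ W)) △ Z = {4,6,7,10}
((W − (X △ W)) △ Z) − W = {7,10}
(Y − (X − Z)) ∪ (((W − (X △ W)) △ Z) − W) = {1,2,6,7,8,9,10}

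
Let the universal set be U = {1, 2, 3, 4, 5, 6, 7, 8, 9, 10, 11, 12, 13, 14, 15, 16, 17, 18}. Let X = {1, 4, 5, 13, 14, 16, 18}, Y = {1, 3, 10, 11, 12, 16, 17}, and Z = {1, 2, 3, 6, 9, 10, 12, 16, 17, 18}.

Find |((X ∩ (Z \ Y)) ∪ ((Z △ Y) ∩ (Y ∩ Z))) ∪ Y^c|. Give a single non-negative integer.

Z \ Y = {2, 6, 9, 18}
X ∩ (Z \ Y) = {18}
Z △ Y = {2, 6, 9, 11, 18}
Y ∩ Z = {1, 3, 10, 12, 16, 17}
(Z △ Y) ∩ (Y ∩ Z) = {}
(X ∩ (Z \ Y)) ∪ ((Z △ Y) ∩ (Y ∩ Z)) = {18}
Y^c = {2, 4, 5, 6, 7, 8, 9, 13, 14, 15, 18}
((X ∩ (Z \ Y)) ∪ ((Z △ Y) ∩ (Y ∩ Z))) ∪ Y^c = {2, 4, 5, 6, 7, 8, 9, 13, 14, 15, 18}
|((X ∩ (Z \ Y)) ∪ ((Z △ Y) ∩ (Y ∩ Z))) ∪ Y^c| = 11

11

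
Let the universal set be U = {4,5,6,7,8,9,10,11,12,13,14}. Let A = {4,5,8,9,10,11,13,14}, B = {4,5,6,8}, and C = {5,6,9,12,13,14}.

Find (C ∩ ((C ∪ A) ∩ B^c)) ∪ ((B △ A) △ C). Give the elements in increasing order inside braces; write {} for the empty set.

{5,9,10,11,12,13,14}

C ∪ A = {4,5,6,8,9,10,11,12,13,14}
B^c = {7,9,10,11,12,13,14}
(C ∪ A) ∩ B^c = {9,10,11,12,13,14}
C ∩ ((C ∪ A) ∩ B^c) = {9,12,13,14}
B △ A = {6,9,10,11,13,14}
(B △ A) △ C = {5,10,11,12}
(C ∩ ((C ∪ A) ∩ B^c)) ∪ ((B △ A) △ C) = {5,9,10,11,12,13,14}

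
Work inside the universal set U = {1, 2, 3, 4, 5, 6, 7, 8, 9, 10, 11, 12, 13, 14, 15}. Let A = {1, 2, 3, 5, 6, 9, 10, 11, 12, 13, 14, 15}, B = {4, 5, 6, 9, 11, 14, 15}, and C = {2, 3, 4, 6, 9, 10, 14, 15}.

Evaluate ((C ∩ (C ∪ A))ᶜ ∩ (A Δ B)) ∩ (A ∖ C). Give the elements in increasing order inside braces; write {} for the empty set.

C ∪ A = {1, 2, 3, 4, 5, 6, 9, 10, 11, 12, 13, 14, 15}
C ∩ (C ∪ A) = {2, 3, 4, 6, 9, 10, 14, 15}
(C ∩ (C ∪ A))ᶜ = {1, 5, 7, 8, 11, 12, 13}
A Δ B = {1, 2, 3, 4, 10, 12, 13}
(C ∩ (C ∪ A))ᶜ ∩ (A Δ B) = {1, 12, 13}
A ∖ C = {1, 5, 11, 12, 13}
((C ∩ (C ∪ A))ᶜ ∩ (A Δ B)) ∩ (A ∖ C) = {1, 12, 13}

{1, 12, 13}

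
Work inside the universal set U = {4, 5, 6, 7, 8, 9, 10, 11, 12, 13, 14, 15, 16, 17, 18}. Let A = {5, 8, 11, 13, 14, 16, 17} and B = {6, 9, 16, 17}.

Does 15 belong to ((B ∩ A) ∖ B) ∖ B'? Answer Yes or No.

15 ∉ B and 15 ∉ A, so 15 ∉ B ∩ A
15 ∉ (B ∩ A) and 15 ∉ B, so 15 ∉ (B ∩ A) ∖ B
15 ∉ B, so 15 ∈ B'
15 ∉ ((B ∩ A) ∖ B) and 15 ∈ B', so 15 ∉ ((B ∩ A) ∖ B) ∖ B'

No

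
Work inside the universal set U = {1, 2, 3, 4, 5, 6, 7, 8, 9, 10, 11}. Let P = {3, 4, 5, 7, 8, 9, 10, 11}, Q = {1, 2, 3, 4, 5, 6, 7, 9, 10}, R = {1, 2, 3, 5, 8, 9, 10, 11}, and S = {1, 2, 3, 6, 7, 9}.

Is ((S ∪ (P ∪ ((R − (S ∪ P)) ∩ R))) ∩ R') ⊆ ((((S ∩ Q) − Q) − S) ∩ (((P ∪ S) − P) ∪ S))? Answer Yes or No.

No

S ∪ P = {1, 2, 3, 4, 5, 6, 7, 8, 9, 10, 11}
R − (S ∪ P) = {}
(R − (S ∪ P)) ∩ R = {}
P ∪ ((R − (S ∪ P)) ∩ R) = {3, 4, 5, 7, 8, 9, 10, 11}
S ∪ (P ∪ ((R − (S ∪ P)) ∩ R)) = {1, 2, 3, 4, 5, 6, 7, 8, 9, 10, 11}
R' = {4, 6, 7}
(S ∪ (P ∪ ((R − (S ∪ P)) ∩ R))) ∩ R' = {4, 6, 7}
S ∩ Q = {1, 2, 3, 6, 7, 9}
(S ∩ Q) − Q = {}
((S ∩ Q) − Q) − S = {}
P ∪ S = {1, 2, 3, 4, 5, 6, 7, 8, 9, 10, 11}
(P ∪ S) − P = {1, 2, 6}
((P ∪ S) − P) ∪ S = {1, 2, 3, 6, 7, 9}
(((S ∩ Q) − Q) − S) ∩ (((P ∪ S) − P) ∪ S) = {}
4 ∈ (S ∪ (P ∪ ((R − (S ∪ P)) ∩ R))) ∩ R' but 4 ∉ (((S ∩ Q) − Q) − S) ∩ (((P ∪ S) − P) ∪ S), so the inclusion fails.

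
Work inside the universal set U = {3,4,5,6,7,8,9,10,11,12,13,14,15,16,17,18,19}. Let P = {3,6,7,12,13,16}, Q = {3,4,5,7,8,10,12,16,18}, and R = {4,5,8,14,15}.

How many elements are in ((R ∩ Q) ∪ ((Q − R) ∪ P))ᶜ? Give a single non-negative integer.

R ∩ Q = {4,5,8}
Q − R = {3,7,10,12,16,18}
(Q − R) ∪ P = {3,6,7,10,12,13,16,18}
(R ∩ Q) ∪ ((Q − R) ∪ P) = {3,4,5,6,7,8,10,12,13,16,18}
((R ∩ Q) ∪ ((Q − R) ∪ P))ᶜ = {9,11,14,15,17,19}
|((R ∩ Q) ∪ ((Q − R) ∪ P))ᶜ| = 6

6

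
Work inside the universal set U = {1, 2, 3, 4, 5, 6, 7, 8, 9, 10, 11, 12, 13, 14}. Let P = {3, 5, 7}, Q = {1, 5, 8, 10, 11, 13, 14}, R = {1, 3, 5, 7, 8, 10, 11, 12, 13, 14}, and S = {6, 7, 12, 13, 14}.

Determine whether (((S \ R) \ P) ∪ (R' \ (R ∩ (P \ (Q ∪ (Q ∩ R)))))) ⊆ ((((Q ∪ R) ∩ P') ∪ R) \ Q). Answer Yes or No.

S \ R = {6}
(S \ R) \ P = {6}
R' = {2, 4, 6, 9}
Q ∩ R = {1, 5, 8, 10, 11, 13, 14}
Q ∪ (Q ∩ R) = {1, 5, 8, 10, 11, 13, 14}
P \ (Q ∪ (Q ∩ R)) = {3, 7}
R ∩ (P \ (Q ∪ (Q ∩ R))) = {3, 7}
R' \ (R ∩ (P \ (Q ∪ (Q ∩ R)))) = {2, 4, 6, 9}
((S \ R) \ P) ∪ (R' \ (R ∩ (P \ (Q ∪ (Q ∩ R))))) = {2, 4, 6, 9}
Q ∪ R = {1, 3, 5, 7, 8, 10, 11, 12, 13, 14}
P' = {1, 2, 4, 6, 8, 9, 10, 11, 12, 13, 14}
(Q ∪ R) ∩ P' = {1, 8, 10, 11, 12, 13, 14}
((Q ∪ R) ∩ P') ∪ R = {1, 3, 5, 7, 8, 10, 11, 12, 13, 14}
(((Q ∪ R) ∩ P') ∪ R) \ Q = {3, 7, 12}
2 ∈ ((S \ R) \ P) ∪ (R' \ (R ∩ (P \ (Q ∪ (Q ∩ R))))) but 2 ∉ (((Q ∪ R) ∩ P') ∪ R) \ Q, so the inclusion fails.

No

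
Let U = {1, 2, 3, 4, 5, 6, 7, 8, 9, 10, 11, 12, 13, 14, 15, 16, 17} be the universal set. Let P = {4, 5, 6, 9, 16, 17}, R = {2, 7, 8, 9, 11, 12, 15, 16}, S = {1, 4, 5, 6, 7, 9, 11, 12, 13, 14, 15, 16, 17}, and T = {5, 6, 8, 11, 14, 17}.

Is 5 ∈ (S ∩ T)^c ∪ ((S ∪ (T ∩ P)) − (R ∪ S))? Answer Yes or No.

No

5 ∈ S and 5 ∈ T, so 5 ∈ S ∩ T
5 ∉ (S ∩ T)^c since 5 ∈ (S ∩ T)
5 ∈ T and 5 ∈ P, so 5 ∈ T ∩ P
5 ∈ S and 5 ∈ (T ∩ P), so 5 ∈ S ∪ (T ∩ P)
5 ∉ R and 5 ∈ S, so 5 ∈ R ∪ S
5 ∈ (S ∪ (T ∩ P)) and 5 ∈ (R ∪ S), so 5 ∉ (S ∪ (T ∩ P)) − (R ∪ S)
5 ∉ (S ∩ T)^c and 5 ∉ ((S ∪ (T ∩ P)) − (R ∪ S)), so 5 ∉ (S ∩ T)^c ∪ ((S ∪ (T ∩ P)) − (R ∪ S))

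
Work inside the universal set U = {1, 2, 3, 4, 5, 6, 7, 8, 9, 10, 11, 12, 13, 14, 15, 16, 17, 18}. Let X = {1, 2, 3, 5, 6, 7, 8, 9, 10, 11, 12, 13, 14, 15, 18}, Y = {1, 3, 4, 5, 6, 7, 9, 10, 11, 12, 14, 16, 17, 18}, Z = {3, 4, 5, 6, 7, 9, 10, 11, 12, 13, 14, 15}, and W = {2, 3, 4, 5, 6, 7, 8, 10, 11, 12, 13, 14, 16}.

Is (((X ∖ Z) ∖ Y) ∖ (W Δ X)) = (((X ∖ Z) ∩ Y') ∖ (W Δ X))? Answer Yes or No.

X ∖ Z = {1, 2, 8, 18}
(X ∖ Z) ∖ Y = {2, 8}
W Δ X = {1, 4, 9, 15, 16, 18}
((X ∖ Z) ∖ Y) ∖ (W Δ X) = {2, 8}
Y' = {2, 8, 13, 15}
(X ∖ Z) ∩ Y' = {2, 8}
((X ∖ Z) ∩ Y') ∖ (W Δ X) = {2, 8}
Both equal {2, 8}, so ((X ∖ Z) ∖ Y) ∖ (W Δ X) = ((X ∖ Z) ∩ Y') ∖ (W Δ X).

Yes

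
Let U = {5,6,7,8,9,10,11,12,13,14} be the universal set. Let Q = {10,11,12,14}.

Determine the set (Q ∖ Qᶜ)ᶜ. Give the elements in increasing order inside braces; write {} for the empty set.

{5,6,7,8,9,13}

Qᶜ = {5,6,7,8,9,13}
Q ∖ Qᶜ = {10,11,12,14}
(Q ∖ Qᶜ)ᶜ = {5,6,7,8,9,13}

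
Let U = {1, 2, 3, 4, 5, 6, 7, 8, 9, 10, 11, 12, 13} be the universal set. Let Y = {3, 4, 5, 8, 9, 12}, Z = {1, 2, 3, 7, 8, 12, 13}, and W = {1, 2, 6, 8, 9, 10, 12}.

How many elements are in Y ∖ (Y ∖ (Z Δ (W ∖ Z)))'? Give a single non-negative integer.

2

W ∖ Z = {6, 9, 10}
Z Δ (W ∖ Z) = {1, 2, 3, 6, 7, 8, 9, 10, 12, 13}
Y ∖ (Z Δ (W ∖ Z)) = {4, 5}
(Y ∖ (Z Δ (W ∖ Z)))' = {1, 2, 3, 6, 7, 8, 9, 10, 11, 12, 13}
Y ∖ (Y ∖ (Z Δ (W ∖ Z)))' = {4, 5}
|Y ∖ (Y ∖ (Z Δ (W ∖ Z)))'| = 2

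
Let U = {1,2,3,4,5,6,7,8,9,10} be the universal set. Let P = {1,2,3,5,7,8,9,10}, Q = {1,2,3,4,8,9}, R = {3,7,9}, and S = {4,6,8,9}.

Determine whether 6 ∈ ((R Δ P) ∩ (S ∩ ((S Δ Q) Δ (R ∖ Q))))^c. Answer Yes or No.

Yes

6 ∉ R and 6 ∉ P, so 6 ∉ R Δ P
6 ∈ S and 6 ∉ Q, so 6 ∈ S Δ Q
6 ∉ R and 6 ∉ Q, so 6 ∉ R ∖ Q
6 ∈ (S Δ Q) and 6 ∉ (R ∖ Q), so 6 ∈ (S Δ Q) Δ (R ∖ Q)
6 ∈ S and 6 ∈ ((S Δ Q) Δ (R ∖ Q)), so 6 ∈ S ∩ ((S Δ Q) Δ (R ∖ Q))
6 ∉ (R Δ P) and 6 ∈ (S ∩ ((S Δ Q) Δ (R ∖ Q))), so 6 ∉ (R Δ P) ∩ (S ∩ ((S Δ Q) Δ (R ∖ Q)))
6 ∈ ((R Δ P) ∩ (S ∩ ((S Δ Q) Δ (R ∖ Q))))^c since 6 ∉ ((R Δ P) ∩ (S ∩ ((S Δ Q) Δ (R ∖ Q))))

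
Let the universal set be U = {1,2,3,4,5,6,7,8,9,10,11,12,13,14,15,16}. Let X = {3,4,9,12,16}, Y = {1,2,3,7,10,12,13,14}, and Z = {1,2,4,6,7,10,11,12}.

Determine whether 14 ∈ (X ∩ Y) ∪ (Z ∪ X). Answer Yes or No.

14 ∉ X and 14 ∈ Y, so 14 ∉ X ∩ Y
14 ∉ Z and 14 ∉ X, so 14 ∉ Z ∪ X
14 ∉ (X ∩ Y) and 14 ∉ (Z ∪ X), so 14 ∉ (X ∩ Y) ∪ (Z ∪ X)

No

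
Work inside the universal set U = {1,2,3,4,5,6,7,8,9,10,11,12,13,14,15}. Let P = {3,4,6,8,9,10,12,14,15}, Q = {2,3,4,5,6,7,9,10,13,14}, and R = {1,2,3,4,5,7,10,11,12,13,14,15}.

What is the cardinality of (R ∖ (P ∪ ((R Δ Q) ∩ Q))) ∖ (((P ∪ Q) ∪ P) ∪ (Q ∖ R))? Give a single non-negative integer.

2

R Δ Q = {1,6,9,11,12,15}
(R Δ Q) ∩ Q = {6,9}
P ∪ ((R Δ Q) ∩ Q) = {3,4,6,8,9,10,12,14,15}
R ∖ (P ∪ ((R Δ Q) ∩ Q)) = {1,2,5,7,11,13}
P ∪ Q = {2,3,4,5,6,7,8,9,10,12,13,14,15}
(P ∪ Q) ∪ P = {2,3,4,5,6,7,8,9,10,12,13,14,15}
Q ∖ R = {6,9}
((P ∪ Q) ∪ P) ∪ (Q ∖ R) = {2,3,4,5,6,7,8,9,10,12,13,14,15}
(R ∖ (P ∪ ((R Δ Q) ∩ Q))) ∖ (((P ∪ Q) ∪ P) ∪ (Q ∖ R)) = {1,11}
|(R ∖ (P ∪ ((R Δ Q) ∩ Q))) ∖ (((P ∪ Q) ∪ P) ∪ (Q ∖ R))| = 2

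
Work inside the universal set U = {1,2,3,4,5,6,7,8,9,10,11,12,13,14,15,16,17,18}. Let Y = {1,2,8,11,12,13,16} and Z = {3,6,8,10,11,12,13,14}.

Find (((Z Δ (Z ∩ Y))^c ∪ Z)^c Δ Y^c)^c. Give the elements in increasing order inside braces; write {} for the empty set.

{1,2,8,11,12,13,16}

Z ∩ Y = {8,11,12,13}
Z Δ (Z ∩ Y) = {3,6,10,14}
(Z Δ (Z ∩ Y))^c = {1,2,4,5,7,8,9,11,12,13,15,16,17,18}
(Z Δ (Z ∩ Y))^c ∪ Z = {1,2,3,4,5,6,7,8,9,10,11,12,13,14,15,16,17,18}
((Z Δ (Z ∩ Y))^c ∪ Z)^c = {}
Y^c = {3,4,5,6,7,9,10,14,15,17,18}
((Z Δ (Z ∩ Y))^c ∪ Z)^c Δ Y^c = {3,4,5,6,7,9,10,14,15,17,18}
(((Z Δ (Z ∩ Y))^c ∪ Z)^c Δ Y^c)^c = {1,2,8,11,12,13,16}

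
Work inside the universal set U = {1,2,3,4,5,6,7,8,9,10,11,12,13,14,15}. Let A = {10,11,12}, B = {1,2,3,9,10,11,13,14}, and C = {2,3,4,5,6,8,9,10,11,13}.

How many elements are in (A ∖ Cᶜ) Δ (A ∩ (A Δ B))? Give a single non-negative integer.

3

Cᶜ = {1,7,12,14,15}
A ∖ Cᶜ = {10,11}
A Δ B = {1,2,3,9,12,13,14}
A ∩ (A Δ B) = {12}
(A ∖ Cᶜ) Δ (A ∩ (A Δ B)) = {10,11,12}
|(A ∖ Cᶜ) Δ (A ∩ (A Δ B))| = 3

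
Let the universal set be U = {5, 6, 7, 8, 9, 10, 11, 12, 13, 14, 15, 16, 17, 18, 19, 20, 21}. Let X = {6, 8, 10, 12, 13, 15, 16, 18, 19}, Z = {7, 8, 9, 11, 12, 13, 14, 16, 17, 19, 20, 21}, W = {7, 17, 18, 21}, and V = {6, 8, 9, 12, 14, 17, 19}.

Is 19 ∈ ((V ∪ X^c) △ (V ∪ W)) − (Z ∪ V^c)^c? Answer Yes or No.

19 ∈ X, so 19 ∉ X^c
19 ∈ V and 19 ∉ X^c, so 19 ∈ V ∪ X^c
19 ∈ V and 19 ∉ W, so 19 ∈ V ∪ W
19 ∈ (V ∪ X^c) and 19 ∈ (V ∪ W), so 19 ∉ (V ∪ X^c) △ (V ∪ W)
19 ∈ V, so 19 ∉ V^c
19 ∈ Z and 19 ∉ V^c, so 19 ∈ Z ∪ V^c
19 ∉ (Z ∪ V^c)^c since 19 ∈ (Z ∪ V^c)
19 ∉ ((V ∪ X^c) △ (V ∪ W)) and 19 ∉ (Z ∪ V^c)^c, so 19 ∉ ((V ∪ X^c) △ (V ∪ W)) − (Z ∪ V^c)^c

No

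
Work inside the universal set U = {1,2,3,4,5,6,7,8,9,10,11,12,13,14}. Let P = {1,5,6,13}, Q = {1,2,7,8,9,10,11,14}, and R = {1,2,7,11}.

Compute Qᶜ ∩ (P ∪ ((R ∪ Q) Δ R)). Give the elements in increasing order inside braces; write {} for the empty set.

Qᶜ = {3,4,5,6,12,13}
R ∪ Q = {1,2,7,8,9,10,11,14}
(R ∪ Q) Δ R = {8,9,10,14}
P ∪ ((R ∪ Q) Δ R) = {1,5,6,8,9,10,13,14}
Qᶜ ∩ (P ∪ ((R ∪ Q) Δ R)) = {5,6,13}

{5,6,13}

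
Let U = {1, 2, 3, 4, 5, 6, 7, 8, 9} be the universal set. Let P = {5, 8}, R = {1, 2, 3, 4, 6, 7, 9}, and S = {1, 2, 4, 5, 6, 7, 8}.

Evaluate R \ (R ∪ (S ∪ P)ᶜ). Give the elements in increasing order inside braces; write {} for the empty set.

{}

S ∪ P = {1, 2, 4, 5, 6, 7, 8}
(S ∪ P)ᶜ = {3, 9}
R ∪ (S ∪ P)ᶜ = {1, 2, 3, 4, 6, 7, 9}
R \ (R ∪ (S ∪ P)ᶜ) = {}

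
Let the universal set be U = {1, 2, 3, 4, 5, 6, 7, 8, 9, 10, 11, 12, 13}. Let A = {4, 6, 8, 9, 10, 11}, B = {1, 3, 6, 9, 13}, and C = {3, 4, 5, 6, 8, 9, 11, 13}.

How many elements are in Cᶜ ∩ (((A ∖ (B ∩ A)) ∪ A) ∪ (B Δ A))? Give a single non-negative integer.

Cᶜ = {1, 2, 7, 10, 12}
B ∩ A = {6, 9}
A ∖ (B ∩ A) = {4, 8, 10, 11}
(A ∖ (B ∩ A)) ∪ A = {4, 6, 8, 9, 10, 11}
B Δ A = {1, 3, 4, 8, 10, 11, 13}
((A ∖ (B ∩ A)) ∪ A) ∪ (B Δ A) = {1, 3, 4, 6, 8, 9, 10, 11, 13}
Cᶜ ∩ (((A ∖ (B ∩ A)) ∪ A) ∪ (B Δ A)) = {1, 10}
|Cᶜ ∩ (((A ∖ (B ∩ A)) ∪ A) ∪ (B Δ A))| = 2

2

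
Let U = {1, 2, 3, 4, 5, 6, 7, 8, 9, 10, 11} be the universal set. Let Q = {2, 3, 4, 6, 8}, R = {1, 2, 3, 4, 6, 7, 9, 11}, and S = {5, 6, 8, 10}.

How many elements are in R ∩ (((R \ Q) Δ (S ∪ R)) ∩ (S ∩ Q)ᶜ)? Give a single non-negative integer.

3

R \ Q = {1, 7, 9, 11}
S ∪ R = {1, 2, 3, 4, 5, 6, 7, 8, 9, 10, 11}
(R \ Q) Δ (S ∪ R) = {2, 3, 4, 5, 6, 8, 10}
S ∩ Q = {6, 8}
(S ∩ Q)ᶜ = {1, 2, 3, 4, 5, 7, 9, 10, 11}
((R \ Q) Δ (S ∪ R)) ∩ (S ∩ Q)ᶜ = {2, 3, 4, 5, 10}
R ∩ (((R \ Q) Δ (S ∪ R)) ∩ (S ∩ Q)ᶜ) = {2, 3, 4}
|R ∩ (((R \ Q) Δ (S ∪ R)) ∩ (S ∩ Q)ᶜ)| = 3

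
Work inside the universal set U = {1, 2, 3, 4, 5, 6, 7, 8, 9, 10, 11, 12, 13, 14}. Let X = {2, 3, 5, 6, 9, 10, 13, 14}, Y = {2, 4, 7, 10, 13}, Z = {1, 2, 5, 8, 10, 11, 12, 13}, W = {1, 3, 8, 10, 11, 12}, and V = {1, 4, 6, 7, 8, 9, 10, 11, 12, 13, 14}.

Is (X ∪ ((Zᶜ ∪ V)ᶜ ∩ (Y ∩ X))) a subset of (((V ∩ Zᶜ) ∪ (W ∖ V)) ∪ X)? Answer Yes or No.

Zᶜ = {3, 4, 6, 7, 9, 14}
Zᶜ ∪ V = {1, 3, 4, 6, 7, 8, 9, 10, 11, 12, 13, 14}
(Zᶜ ∪ V)ᶜ = {2, 5}
Y ∩ X = {2, 10, 13}
(Zᶜ ∪ V)ᶜ ∩ (Y ∩ X) = {2}
X ∪ ((Zᶜ ∪ V)ᶜ ∩ (Y ∩ X)) = {2, 3, 5, 6, 9, 10, 13, 14}
V ∩ Zᶜ = {4, 6, 7, 9, 14}
W ∖ V = {3}
(V ∩ Zᶜ) ∪ (W ∖ V) = {3, 4, 6, 7, 9, 14}
((V ∩ Zᶜ) ∪ (W ∖ V)) ∪ X = {2, 3, 4, 5, 6, 7, 9, 10, 13, 14}
Every element of {2, 3, 5, 6, 9, 10, 13, 14} is in {2, 3, 4, 5, 6, 7, 9, 10, 13, 14}, so X ∪ ((Zᶜ ∪ V)ᶜ ∩ (Y ∩ X)) ⊆ ((V ∩ Zᶜ) ∪ (W ∖ V)) ∪ X.

Yes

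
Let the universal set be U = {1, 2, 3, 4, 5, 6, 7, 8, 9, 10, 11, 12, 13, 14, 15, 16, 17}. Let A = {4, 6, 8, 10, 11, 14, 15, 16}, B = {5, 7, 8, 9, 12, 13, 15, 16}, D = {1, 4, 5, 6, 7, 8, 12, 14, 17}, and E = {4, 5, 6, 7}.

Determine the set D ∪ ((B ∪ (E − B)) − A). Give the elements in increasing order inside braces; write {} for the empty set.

E − B = {4, 6}
B ∪ (E − B) = {4, 5, 6, 7, 8, 9, 12, 13, 15, 16}
(B ∪ (E − B)) − A = {5, 7, 9, 12, 13}
D ∪ ((B ∪ (E − B)) − A) = {1, 4, 5, 6, 7, 8, 9, 12, 13, 14, 17}

{1, 4, 5, 6, 7, 8, 9, 12, 13, 14, 17}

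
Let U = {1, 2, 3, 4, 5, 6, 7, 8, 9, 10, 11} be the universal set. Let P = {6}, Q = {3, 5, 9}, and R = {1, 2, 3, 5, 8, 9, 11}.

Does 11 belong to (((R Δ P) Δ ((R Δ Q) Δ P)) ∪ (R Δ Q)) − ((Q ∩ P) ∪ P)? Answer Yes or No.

11 ∈ R and 11 ∉ P, so 11 ∈ R Δ P
11 ∈ R and 11 ∉ Q, so 11 ∈ R Δ Q
11 ∈ (R Δ Q) and 11 ∉ P, so 11 ∈ (R Δ Q) Δ P
11 ∈ (R Δ P) and 11 ∈ ((R Δ Q) Δ P), so 11 ∉ (R Δ P) Δ ((R Δ Q) Δ P)
11 ∈ R and 11 ∉ Q, so 11 ∈ R Δ Q
11 ∉ ((R Δ P) Δ ((R Δ Q) Δ P)) and 11 ∈ (R Δ Q), so 11 ∈ ((R Δ P) Δ ((R Δ Q) Δ P)) ∪ (R Δ Q)
11 ∉ Q and 11 ∉ P, so 11 ∉ Q ∩ P
11 ∉ (Q ∩ P) and 11 ∉ P, so 11 ∉ (Q ∩ P) ∪ P
11 ∈ (((R Δ P) Δ ((R Δ Q) Δ P)) ∪ (R Δ Q)) and 11 ∉ ((Q ∩ P) ∪ P), so 11 ∈ (((R Δ P) Δ ((R Δ Q) Δ P)) ∪ (R Δ Q)) − ((Q ∩ P) ∪ P)

Yes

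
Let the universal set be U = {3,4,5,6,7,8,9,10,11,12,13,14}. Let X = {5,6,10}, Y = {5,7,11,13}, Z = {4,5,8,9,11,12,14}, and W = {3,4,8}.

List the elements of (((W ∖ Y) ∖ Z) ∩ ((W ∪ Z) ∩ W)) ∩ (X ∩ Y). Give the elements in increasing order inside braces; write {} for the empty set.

{}

W ∖ Y = {3,4,8}
(W ∖ Y) ∖ Z = {3}
W ∪ Z = {3,4,5,8,9,11,12,14}
(W ∪ Z) ∩ W = {3,4,8}
((W ∖ Y) ∖ Z) ∩ ((W ∪ Z) ∩ W) = {3}
X ∩ Y = {5}
(((W ∖ Y) ∖ Z) ∩ ((W ∪ Z) ∩ W)) ∩ (X ∩ Y) = {}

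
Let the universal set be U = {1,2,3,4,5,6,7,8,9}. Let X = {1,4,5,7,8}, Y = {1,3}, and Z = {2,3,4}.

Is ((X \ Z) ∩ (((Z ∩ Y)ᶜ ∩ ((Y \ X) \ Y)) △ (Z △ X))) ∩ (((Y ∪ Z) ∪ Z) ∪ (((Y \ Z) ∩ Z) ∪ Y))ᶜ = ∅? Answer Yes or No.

X \ Z = {1,5,7,8}
Z ∩ Y = {3}
(Z ∩ Y)ᶜ = {1,2,4,5,6,7,8,9}
Y \ X = {3}
(Y \ X) \ Y = {}
(Z ∩ Y)ᶜ ∩ ((Y \ X) \ Y) = {}
Z △ X = {1,2,3,5,7,8}
((Z ∩ Y)ᶜ ∩ ((Y \ X) \ Y)) △ (Z △ X) = {1,2,3,5,7,8}
(X \ Z) ∩ (((Z ∩ Y)ᶜ ∩ ((Y \ X) \ Y)) △ (Z △ X)) = {1,5,7,8}
Y ∪ Z = {1,2,3,4}
(Y ∪ Z) ∪ Z = {1,2,3,4}
Y \ Z = {1}
(Y \ Z) ∩ Z = {}
((Y \ Z) ∩ Z) ∪ Y = {1,3}
((Y ∪ Z) ∪ Z) ∪ (((Y \ Z) ∩ Z) ∪ Y) = {1,2,3,4}
(((Y ∪ Z) ∪ Z) ∪ (((Y \ Z) ∩ Z) ∪ Y))ᶜ = {5,6,7,8,9}
5 lies in both, so they are not disjoint.

No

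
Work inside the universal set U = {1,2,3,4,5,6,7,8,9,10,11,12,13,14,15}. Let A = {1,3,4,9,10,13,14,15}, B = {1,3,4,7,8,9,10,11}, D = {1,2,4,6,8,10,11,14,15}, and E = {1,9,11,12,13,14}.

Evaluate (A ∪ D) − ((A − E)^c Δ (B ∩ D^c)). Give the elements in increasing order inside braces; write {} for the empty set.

A ∪ D = {1,2,3,4,6,8,9,10,11,13,14,15}
A − E = {3,4,10,15}
(A − E)^c = {1,2,5,6,7,8,9,11,12,13,14}
D^c = {3,5,7,9,12,13}
B ∩ D^c = {3,7,9}
(A − E)^c Δ (B ∩ D^c) = {1,2,3,5,6,8,11,12,13,14}
(A ∪ D) − ((A − E)^c Δ (B ∩ D^c)) = {4,9,10,15}

{4,9,10,15}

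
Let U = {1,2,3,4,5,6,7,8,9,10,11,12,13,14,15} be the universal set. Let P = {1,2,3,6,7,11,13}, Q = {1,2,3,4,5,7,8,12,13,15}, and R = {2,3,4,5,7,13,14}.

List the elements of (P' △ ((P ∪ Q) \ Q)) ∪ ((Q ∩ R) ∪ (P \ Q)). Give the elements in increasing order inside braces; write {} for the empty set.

P' = {4,5,8,9,10,12,14,15}
P ∪ Q = {1,2,3,4,5,6,7,8,11,12,13,15}
(P ∪ Q) \ Q = {6,11}
P' △ ((P ∪ Q) \ Q) = {4,5,6,8,9,10,11,12,14,15}
Q ∩ R = {2,3,4,5,7,13}
P \ Q = {6,11}
(Q ∩ R) ∪ (P \ Q) = {2,3,4,5,6,7,11,13}
(P' △ ((P ∪ Q) \ Q)) ∪ ((Q ∩ R) ∪ (P \ Q)) = {2,3,4,5,6,7,8,9,10,11,12,13,14,15}

{2,3,4,5,6,7,8,9,10,11,12,13,14,15}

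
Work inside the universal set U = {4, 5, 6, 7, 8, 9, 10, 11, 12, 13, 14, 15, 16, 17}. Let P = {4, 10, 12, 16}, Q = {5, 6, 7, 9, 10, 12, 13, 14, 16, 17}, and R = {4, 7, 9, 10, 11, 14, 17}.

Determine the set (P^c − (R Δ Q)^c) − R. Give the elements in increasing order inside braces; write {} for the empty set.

P^c = {5, 6, 7, 8, 9, 11, 13, 14, 15, 17}
R Δ Q = {4, 5, 6, 11, 12, 13, 16}
(R Δ Q)^c = {7, 8, 9, 10, 14, 15, 17}
P^c − (R Δ Q)^c = {5, 6, 11, 13}
(P^c − (R Δ Q)^c) − R = {5, 6, 13}

{5, 6, 13}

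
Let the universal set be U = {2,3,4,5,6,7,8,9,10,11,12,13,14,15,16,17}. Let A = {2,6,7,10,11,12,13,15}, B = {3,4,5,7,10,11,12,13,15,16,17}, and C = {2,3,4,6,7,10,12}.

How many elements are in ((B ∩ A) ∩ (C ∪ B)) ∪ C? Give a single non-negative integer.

B ∩ A = {7,10,11,12,13,15}
C ∪ B = {2,3,4,5,6,7,10,11,12,13,15,16,17}
(B ∩ A) ∩ (C ∪ B) = {7,10,11,12,13,15}
((B ∩ A) ∩ (C ∪ B)) ∪ C = {2,3,4,6,7,10,11,12,13,15}
|((B ∩ A) ∩ (C ∪ B)) ∪ C| = 10

10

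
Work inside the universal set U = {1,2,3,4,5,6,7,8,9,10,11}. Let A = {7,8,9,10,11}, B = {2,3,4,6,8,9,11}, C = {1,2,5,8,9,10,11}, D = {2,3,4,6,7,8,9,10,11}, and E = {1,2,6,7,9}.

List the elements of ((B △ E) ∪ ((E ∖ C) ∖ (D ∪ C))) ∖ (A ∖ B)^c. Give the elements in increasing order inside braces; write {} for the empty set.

B △ E = {1,3,4,7,8,11}
E ∖ C = {6,7}
D ∪ C = {1,2,3,4,5,6,7,8,9,10,11}
(E ∖ C) ∖ (D ∪ C) = {}
(B △ E) ∪ ((E ∖ C) ∖ (D ∪ C)) = {1,3,4,7,8,11}
A ∖ B = {7,10}
(A ∖ B)^c = {1,2,3,4,5,6,8,9,11}
((B △ E) ∪ ((E ∖ C) ∖ (D ∪ C))) ∖ (A ∖ B)^c = {7}

{7}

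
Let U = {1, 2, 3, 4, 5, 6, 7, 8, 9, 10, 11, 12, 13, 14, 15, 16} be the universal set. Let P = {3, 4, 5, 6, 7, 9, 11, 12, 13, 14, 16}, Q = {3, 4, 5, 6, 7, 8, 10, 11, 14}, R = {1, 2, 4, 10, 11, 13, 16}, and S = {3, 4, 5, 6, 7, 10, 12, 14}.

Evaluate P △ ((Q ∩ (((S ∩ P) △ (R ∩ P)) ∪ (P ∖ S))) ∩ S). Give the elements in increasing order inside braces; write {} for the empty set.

{4, 9, 11, 12, 13, 16}

S ∩ P = {3, 4, 5, 6, 7, 12, 14}
R ∩ P = {4, 11, 13, 16}
(S ∩ P) △ (R ∩ P) = {3, 5, 6, 7, 11, 12, 13, 14, 16}
P ∖ S = {9, 11, 13, 16}
((S ∩ P) △ (R ∩ P)) ∪ (P ∖ S) = {3, 5, 6, 7, 9, 11, 12, 13, 14, 16}
Q ∩ (((S ∩ P) △ (R ∩ P)) ∪ (P ∖ S)) = {3, 5, 6, 7, 11, 14}
(Q ∩ (((S ∩ P) △ (R ∩ P)) ∪ (P ∖ S))) ∩ S = {3, 5, 6, 7, 14}
P △ ((Q ∩ (((S ∩ P) △ (R ∩ P)) ∪ (P ∖ S))) ∩ S) = {4, 9, 11, 12, 13, 16}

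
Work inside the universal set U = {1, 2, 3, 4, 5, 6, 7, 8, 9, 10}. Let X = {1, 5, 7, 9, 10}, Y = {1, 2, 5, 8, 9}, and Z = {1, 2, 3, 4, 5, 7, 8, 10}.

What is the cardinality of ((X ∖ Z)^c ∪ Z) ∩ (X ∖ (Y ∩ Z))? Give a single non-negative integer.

2

X ∖ Z = {9}
(X ∖ Z)^c = {1, 2, 3, 4, 5, 6, 7, 8, 10}
(X ∖ Z)^c ∪ Z = {1, 2, 3, 4, 5, 6, 7, 8, 10}
Y ∩ Z = {1, 2, 5, 8}
X ∖ (Y ∩ Z) = {7, 9, 10}
((X ∖ Z)^c ∪ Z) ∩ (X ∖ (Y ∩ Z)) = {7, 10}
|((X ∖ Z)^c ∪ Z) ∩ (X ∖ (Y ∩ Z))| = 2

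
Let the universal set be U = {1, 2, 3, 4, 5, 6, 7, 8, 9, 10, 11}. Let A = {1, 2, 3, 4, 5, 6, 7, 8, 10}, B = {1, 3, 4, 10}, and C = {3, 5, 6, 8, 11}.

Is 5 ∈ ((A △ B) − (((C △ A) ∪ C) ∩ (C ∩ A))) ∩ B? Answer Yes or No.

No

5 ∈ A and 5 ∉ B, so 5 ∈ A △ B
5 ∈ C and 5 ∈ A, so 5 ∉ C △ A
5 ∉ (C △ A) and 5 ∈ C, so 5 ∈ (C △ A) ∪ C
5 ∈ C and 5 ∈ A, so 5 ∈ C ∩ A
5 ∈ ((C △ A) ∪ C) and 5 ∈ (C ∩ A), so 5 ∈ ((C △ A) ∪ C) ∩ (C ∩ A)
5 ∈ (A △ B) and 5 ∈ (((C △ A) ∪ C) ∩ (C ∩ A)), so 5 ∉ (A △ B) − (((C △ A) ∪ C) ∩ (C ∩ A))
5 ∉ ((A △ B) − (((C △ A) ∪ C) ∩ (C ∩ A))) and 5 ∉ B, so 5 ∉ ((A △ B) − (((C △ A) ∪ C) ∩ (C ∩ A))) ∩ B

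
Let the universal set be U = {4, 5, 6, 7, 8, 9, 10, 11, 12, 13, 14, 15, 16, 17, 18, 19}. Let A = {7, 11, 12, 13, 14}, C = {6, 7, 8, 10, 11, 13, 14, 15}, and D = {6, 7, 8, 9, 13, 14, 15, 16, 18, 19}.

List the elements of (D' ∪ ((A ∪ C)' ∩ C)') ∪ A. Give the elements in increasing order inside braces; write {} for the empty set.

{4, 5, 6, 7, 8, 9, 10, 11, 12, 13, 14, 15, 16, 17, 18, 19}

D' = {4, 5, 10, 11, 12, 17}
A ∪ C = {6, 7, 8, 10, 11, 12, 13, 14, 15}
(A ∪ C)' = {4, 5, 9, 16, 17, 18, 19}
(A ∪ C)' ∩ C = {}
((A ∪ C)' ∩ C)' = {4, 5, 6, 7, 8, 9, 10, 11, 12, 13, 14, 15, 16, 17, 18, 19}
D' ∪ ((A ∪ C)' ∩ C)' = {4, 5, 6, 7, 8, 9, 10, 11, 12, 13, 14, 15, 16, 17, 18, 19}
(D' ∪ ((A ∪ C)' ∩ C)') ∪ A = {4, 5, 6, 7, 8, 9, 10, 11, 12, 13, 14, 15, 16, 17, 18, 19}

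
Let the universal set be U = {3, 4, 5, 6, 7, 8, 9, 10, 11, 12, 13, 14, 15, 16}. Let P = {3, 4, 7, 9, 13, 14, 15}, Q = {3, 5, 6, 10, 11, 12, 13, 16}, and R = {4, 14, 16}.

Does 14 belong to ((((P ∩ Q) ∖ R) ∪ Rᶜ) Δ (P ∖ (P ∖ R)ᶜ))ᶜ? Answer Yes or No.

Yes

14 ∈ P and 14 ∉ Q, so 14 ∉ P ∩ Q
14 ∉ (P ∩ Q) and 14 ∈ R, so 14 ∉ (P ∩ Q) ∖ R
14 ∈ R, so 14 ∉ Rᶜ
14 ∉ ((P ∩ Q) ∖ R) and 14 ∉ Rᶜ, so 14 ∉ ((P ∩ Q) ∖ R) ∪ Rᶜ
14 ∈ P and 14 ∈ R, so 14 ∉ P ∖ R
14 ∈ (P ∖ R)ᶜ since 14 ∉ (P ∖ R)
14 ∈ P and 14 ∈ (P ∖ R)ᶜ, so 14 ∉ P ∖ (P ∖ R)ᶜ
14 ∉ (((P ∩ Q) ∖ R) ∪ Rᶜ) and 14 ∉ (P ∖ (P ∖ R)ᶜ), so 14 ∉ (((P ∩ Q) ∖ R) ∪ Rᶜ) Δ (P ∖ (P ∖ R)ᶜ)
14 ∈ ((((P ∩ Q) ∖ R) ∪ Rᶜ) Δ (P ∖ (P ∖ R)ᶜ))ᶜ since 14 ∉ ((((P ∩ Q) ∖ R) ∪ Rᶜ) Δ (P ∖ (P ∖ R)ᶜ))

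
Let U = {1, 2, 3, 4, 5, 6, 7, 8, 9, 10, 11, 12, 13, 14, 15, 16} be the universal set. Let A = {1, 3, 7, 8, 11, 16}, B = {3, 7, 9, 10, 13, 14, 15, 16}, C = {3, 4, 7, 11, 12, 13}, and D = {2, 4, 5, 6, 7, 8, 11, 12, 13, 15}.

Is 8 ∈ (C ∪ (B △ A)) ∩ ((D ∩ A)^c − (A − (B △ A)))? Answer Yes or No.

8 ∉ B and 8 ∈ A, so 8 ∈ B △ A
8 ∉ C and 8 ∈ (B △ A), so 8 ∈ C ∪ (B △ A)
8 ∈ D and 8 ∈ A, so 8 ∈ D ∩ A
8 ∉ (D ∩ A)^c since 8 ∈ (D ∩ A)
8 ∉ B and 8 ∈ A, so 8 ∈ B △ A
8 ∈ A and 8 ∈ (B △ A), so 8 ∉ A − (B △ A)
8 ∉ (D ∩ A)^c and 8 ∉ (A − (B △ A)), so 8 ∉ (D ∩ A)^c − (A − (B △ A))
8 ∈ (C ∪ (B △ A)) and 8 ∉ ((D ∩ A)^c − (A − (B △ A))), so 8 ∉ (C ∪ (B △ A)) ∩ ((D ∩ A)^c − (A − (B △ A)))

No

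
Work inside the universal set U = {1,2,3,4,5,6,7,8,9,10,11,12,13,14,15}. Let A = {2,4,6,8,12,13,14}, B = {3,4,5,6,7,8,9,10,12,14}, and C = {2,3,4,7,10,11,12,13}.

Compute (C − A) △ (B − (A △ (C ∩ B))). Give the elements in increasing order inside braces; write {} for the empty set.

{3,4,5,7,9,10,11,12}

C − A = {3,7,10,11}
C ∩ B = {3,4,7,10,12}
A △ (C ∩ B) = {2,3,6,7,8,10,13,14}
B − (A △ (C ∩ B)) = {4,5,9,12}
(C − A) △ (B − (A △ (C ∩ B))) = {3,4,5,7,9,10,11,12}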